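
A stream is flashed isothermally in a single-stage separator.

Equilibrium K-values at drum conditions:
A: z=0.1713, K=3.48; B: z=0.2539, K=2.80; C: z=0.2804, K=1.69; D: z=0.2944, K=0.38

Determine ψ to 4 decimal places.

Newton–Raphson from ψ = 0.69:
  ψ = 0.6900: g = 0.17262, g' = -0.7139 → ψ = 0.9318
  ψ = 0.9318: g = -0.01545, g' = -0.8949 → ψ = 0.9145
  ψ = 0.9145: g = -0.00022, g' = -0.8699 → ψ = 0.9143
Converged at ψ = 0.9143.

ψ = 0.9143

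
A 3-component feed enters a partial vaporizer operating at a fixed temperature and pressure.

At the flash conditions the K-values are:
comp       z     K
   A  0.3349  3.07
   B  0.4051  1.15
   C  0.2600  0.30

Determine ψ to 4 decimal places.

Material balance + equilibrium reduce to Σ zᵢ(Kᵢ−1)/(1+ψ(Kᵢ−1)) = 0.
g(0) = ΣzᵢKᵢ − 1 = 0.5720 and g(1) = 1 − Σzᵢ/Kᵢ = -0.3280, so a root lies in (0, 1).
Newton iteration, ψ⁰ = 0.5:
  ψ = 0.5000: g = 0.11719, g' = -0.6559 → ψ = 0.6787
  ψ = 0.6787: g = -0.00328, g' = -0.7180 → ψ = 0.6741
Converged at ψ = 0.6741.

ψ = 0.6741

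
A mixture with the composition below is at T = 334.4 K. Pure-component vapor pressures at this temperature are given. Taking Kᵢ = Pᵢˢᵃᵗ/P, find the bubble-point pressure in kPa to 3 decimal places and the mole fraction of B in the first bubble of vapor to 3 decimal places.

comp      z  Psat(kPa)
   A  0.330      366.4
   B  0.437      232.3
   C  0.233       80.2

At the bubble point ψ → 0, so ΣzᵢKᵢ = 1 with Kᵢ = Pᵢˢᵃᵗ/P ⇒ P = ΣzᵢPᵢˢᵃᵗ.
P = 0.330·366.4 + 0.437·232.3 + 0.233·80.2 = 241.114 kPa
yᵢ = zᵢPᵢˢᵃᵗ/P ⇒ y_B = 0.437·232.3/241.114 = 0.421

Pbub = 241.114 kPa, y_B = 0.421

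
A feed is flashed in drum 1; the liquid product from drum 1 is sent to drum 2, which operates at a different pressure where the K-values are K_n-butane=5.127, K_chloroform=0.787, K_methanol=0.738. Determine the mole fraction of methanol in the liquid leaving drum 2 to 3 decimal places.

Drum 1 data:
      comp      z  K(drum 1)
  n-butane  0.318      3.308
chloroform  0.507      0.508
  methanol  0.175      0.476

x_methanol (drum 2) = 0.252

Drum 1:
Material balance + equilibrium reduce to Σ zᵢ(Kᵢ−1)/(1+ψ₁(Kᵢ−1)) = 0.
Check two-phase: ΣzᵢKᵢ = 1.393 > 1 and Σzᵢ/Kᵢ = 1.462 > 1, so g(0) = 0.393 > 0 and g(1) = -0.462 < 0.
Iterate (Newton) starting at ψ₁ = 0.5:
  ψ₁ = 0.500: g = -0.1143, g' = -0.669 → ψ₁ = 0.329
  ψ₁ = 0.329: g = 0.0087, g' = -0.792 → ψ₁ = 0.340
Converged at ψ₁ = 0.340.
Drum-1 compositions:
  n-butane: x = 0.178, y = 0.589
  chloroform: x = 0.609, y = 0.309
  methanol: x = 0.213, y = 0.101
Drum-2 feed = drum-1 liquid: z₂ = (0.1781, 0.6089, 0.2130).
Drum 2:
Let ψ₂ = V/F and solve Σ zᵢ(Kᵢ−1)/(1+ψ₂(Kᵢ−1)) = 0.
g(0) = ΣzᵢKᵢ − 1 = 0.550 and g(1) = 1 − Σzᵢ/Kᵢ = -0.097, so a root lies in (0, 1).
Newton–Raphson from ψ₂ = 0.5:
  ψ₂ = 0.500: g = 0.0306, g' = -0.377 → ψ₂ = 0.581
  ψ₂ = 0.581: g = 0.0025, g' = -0.319 → ψ₂ = 0.589
Converged at ψ₂ = 0.589.
  n-butane: x = 0.052, y = 0.266
  chloroform: x = 0.696, y = 0.548
  methanol: x = 0.252, y = 0.186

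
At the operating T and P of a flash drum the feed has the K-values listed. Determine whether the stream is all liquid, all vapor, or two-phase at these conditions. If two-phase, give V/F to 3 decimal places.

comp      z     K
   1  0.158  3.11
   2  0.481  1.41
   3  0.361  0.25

ΣzᵢKᵢ = 1.260; Σzᵢ/Kᵢ = 1.836.
Both exceed 1, so a two-phase solution exists.
Newton–Raphson from ψ = 0.3:
  ψ = 0.300: g = 0.0304, g' = -0.666 → ψ = 0.346
Converged at ψ = 0.346.

two-phase, V/F = 0.346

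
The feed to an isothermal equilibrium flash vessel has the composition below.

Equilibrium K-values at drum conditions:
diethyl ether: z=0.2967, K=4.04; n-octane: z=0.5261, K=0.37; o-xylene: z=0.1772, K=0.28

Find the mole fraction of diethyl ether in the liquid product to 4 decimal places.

Material balance + equilibrium reduce to Σ zᵢ(Kᵢ−1)/(1+V/F(Kᵢ−1)) = 0.
g(0) = ΣzᵢKᵢ − 1 = 0.4429 and g(1) = 1 − Σzᵢ/Kᵢ = -1.1282, so a root lies in (0, 1).
Iterate (Newton) starting at V/F = 0.5:
  V/F = 0.5000: g = -0.32528, g' = -1.1011 → V/F = 0.2046
  V/F = 0.2046: g = 0.02602, g' = -1.4439 → V/F = 0.2226
  V/F = 0.2226: g = 0.00051, g' = -1.3881 → V/F = 0.2230
Converged at V/F = 0.2230.
Compositions from xᵢ = zᵢ/(1+V/F(Kᵢ−1)), yᵢ = Kᵢxᵢ:
  diethyl ether: x = 0.1768, y = 0.7144
  n-octane: x = 0.6121, y = 0.2265
  o-xylene: x = 0.2111, y = 0.0591

x_diethyl ether = 0.1768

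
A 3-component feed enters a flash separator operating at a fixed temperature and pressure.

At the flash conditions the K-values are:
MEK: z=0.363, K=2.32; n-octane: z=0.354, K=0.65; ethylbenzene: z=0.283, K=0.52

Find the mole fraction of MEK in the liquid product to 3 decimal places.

Rachford–Rice: g(ψ) = Σ zᵢ(Kᵢ−1)/(1+ψ(Kᵢ−1)) = 0.
Check two-phase: ΣzᵢKᵢ = 1.219 > 1 and Σzᵢ/Kᵢ = 1.245 > 1, so g(0) = 0.219 > 0 and g(1) = -0.245 < 0.
Newton iteration, ψ⁰ = 0.31:
  ψ = 0.310: g = 0.0415, g' = -0.463 → ψ = 0.400
  ψ = 0.400: g = 0.0016, g' = -0.430 → ψ = 0.403
Converged at ψ = 0.403.
Compositions from xᵢ = zᵢ/(1+ψ(Kᵢ−1)), yᵢ = Kᵢxᵢ:
  MEK: x = 0.237, y = 0.550
  n-octane: x = 0.412, y = 0.268
  ethylbenzene: x = 0.351, y = 0.182

x_MEK = 0.237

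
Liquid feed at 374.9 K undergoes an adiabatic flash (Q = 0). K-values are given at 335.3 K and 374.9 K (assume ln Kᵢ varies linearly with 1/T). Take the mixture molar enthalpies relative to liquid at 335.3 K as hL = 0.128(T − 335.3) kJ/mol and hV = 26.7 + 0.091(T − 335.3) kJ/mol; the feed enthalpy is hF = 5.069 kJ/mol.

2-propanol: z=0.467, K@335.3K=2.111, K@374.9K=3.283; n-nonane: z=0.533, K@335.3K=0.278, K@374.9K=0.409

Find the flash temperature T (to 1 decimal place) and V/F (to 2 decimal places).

T = 336.5 K, V/F = 0.18

Adiabatic flash: solve Rachford–Rice at each trial T, then check hF = ψ·hV(T) + (1−ψ)·hL(T).
  T = 335.3 K: K = (2.111, 0.278), RR gives ψ = 0.167, H_out = 4.461 kJ/mol
  T = 374.9 K: K = (3.283, 0.409), RR gives ψ = 0.557, H_out = 19.118 kJ/mol
  T = 355.1 K: K = (2.665, 0.341), RR gives ψ = 0.388, H_out = 12.620 kJ/mol
  T = 345.2 K: K = (2.380, 0.309), RR gives ψ = 0.289, H_out = 8.886 kJ/mol
  T = 340.2 K: K = (2.242, 0.293), RR gives ψ = 0.231, H_out = 6.764 kJ/mol
  T = 337.8 K: K = (2.177, 0.286), RR gives ψ = 0.201, H_out = 5.668 kJ/mol
  T = 336.6 K: K = (2.145, 0.282), RR gives ψ = 0.185, H_out = 5.098 kJ/mol
Linear interpolation between T = 335.3 (H_out = 4.461) and T = 336.6 (H_out = 5.098) on hF = 5.069 gives T ≈ 336.5 K, at which ψ = 0.18.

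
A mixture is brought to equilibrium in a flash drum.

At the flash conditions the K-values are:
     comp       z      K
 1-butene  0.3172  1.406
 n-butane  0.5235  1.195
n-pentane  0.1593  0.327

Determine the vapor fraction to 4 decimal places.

Iterate (Newton) starting at ψ = 0.55:
  ψ = 0.5500: g = 0.02726, g' = -0.2331 → ψ = 0.6670
  ψ = 0.6670: g = -0.00285, g' = -0.2855 → ψ = 0.6570
  ψ = 0.6570: g = -0.00003, g' = -0.2801 → ψ = 0.6569
Converged at ψ = 0.6569.

ψ = 0.6569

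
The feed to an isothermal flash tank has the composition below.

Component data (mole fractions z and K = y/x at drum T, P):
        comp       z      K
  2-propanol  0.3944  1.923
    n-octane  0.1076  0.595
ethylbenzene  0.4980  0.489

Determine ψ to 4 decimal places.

Rachford–Rice: g(ψ) = Σ zᵢ(Kᵢ−1)/(1+ψ(Kᵢ−1)) = 0.
g(0) = ΣzᵢKᵢ − 1 = 0.0660 and g(1) = 1 − Σzᵢ/Kᵢ = -0.4043, so a root lies in (0, 1).
Newton–Raphson from ψ = 0.5:
  ψ = 0.5000: g = -0.14737, g' = -0.4197 → ψ = 0.1488
  ψ = 0.1488: g = -0.00173, g' = -0.4321 → ψ = 0.1448
Converged at ψ = 0.1448.

ψ = 0.1448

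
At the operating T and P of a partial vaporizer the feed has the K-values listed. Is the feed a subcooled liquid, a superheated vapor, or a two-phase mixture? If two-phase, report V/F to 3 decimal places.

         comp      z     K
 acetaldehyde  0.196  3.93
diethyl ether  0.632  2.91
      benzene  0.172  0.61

ΣzᵢKᵢ = 2.714; Σzᵢ/Kᵢ = 0.549.
Since Σzᵢ/Kᵢ < 1 the mixture is above its dew point — single vapor phase.

superheated vapor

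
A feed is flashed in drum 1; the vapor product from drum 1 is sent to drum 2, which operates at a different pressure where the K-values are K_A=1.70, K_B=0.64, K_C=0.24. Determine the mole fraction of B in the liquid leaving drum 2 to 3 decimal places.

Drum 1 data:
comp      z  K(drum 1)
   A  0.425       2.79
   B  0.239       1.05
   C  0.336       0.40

x_B (drum 2) = 0.266

Drum 1:
Material balance + equilibrium reduce to Σ zᵢ(Kᵢ−1)/(1+ψ₁(Kᵢ−1)) = 0.
g(0) = ΣzᵢKᵢ − 1 = 0.571 and g(1) = 1 − Σzᵢ/Kᵢ = -0.220, so a root lies in (0, 1).
Iterate (Newton) starting at ψ₁ = 0.49:
  ψ₁ = 0.490: g = 0.1314, g' = -0.630 → ψ₁ = 0.699
  ψ₁ = 0.699: g = 0.0025, g' = -0.628 → ψ₁ = 0.703
Converged at ψ₁ = 0.703.
Drum-1 compositions:
  A: x = 0.188, y = 0.525
  B: x = 0.231, y = 0.242
  C: x = 0.581, y = 0.232
Drum-2 feed = drum-1 vapor: z₂ = (0.5252, 0.2424, 0.2323).
Drum 2:
Material balance + equilibrium reduce to Σ zᵢ(Kᵢ−1)/(1+ψ₂(Kᵢ−1)) = 0.
g(0) = ΣzᵢKᵢ − 1 = 0.104 and g(1) = 1 − Σzᵢ/Kᵢ = -0.656, so a root lies in (0, 1).
Newton–Raphson from ψ₂ = 0.32:
  ψ₂ = 0.320: g = -0.0316, g' = -0.446 → ψ₂ = 0.249
  ψ₂ = 0.249: g = -0.0007, g' = -0.429 → ψ₂ = 0.248
Converged at ψ₂ = 0.248.
  A: x = 0.448, y = 0.761
  B: x = 0.266, y = 0.170
  C: x = 0.286, y = 0.069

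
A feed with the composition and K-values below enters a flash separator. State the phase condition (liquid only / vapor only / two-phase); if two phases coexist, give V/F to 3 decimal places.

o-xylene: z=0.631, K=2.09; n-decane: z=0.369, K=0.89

ΣzᵢKᵢ = 1.647; Σzᵢ/Kᵢ = 0.717.
Since Σzᵢ/Kᵢ < 1 the mixture is above its dew point — single vapor phase.

vapor only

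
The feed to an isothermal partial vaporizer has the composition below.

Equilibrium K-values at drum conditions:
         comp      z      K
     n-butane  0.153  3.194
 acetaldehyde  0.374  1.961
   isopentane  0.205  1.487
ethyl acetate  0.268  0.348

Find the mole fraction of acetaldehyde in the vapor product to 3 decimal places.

Let β = V/F and solve Σ zᵢ(Kᵢ−1)/(1+β(Kᵢ−1)) = 0.
Feasibility: ΣzᵢKᵢ = 1.620, Σzᵢ/Kᵢ = 1.147 — both > 1, two phases present.
Newton–Raphson from β = 0.5:
  β = 0.500: g = 0.2239, g' = -0.607 → β = 0.869
  β = 0.869: g = -0.0214, g' = -0.820 → β = 0.843
  β = 0.843: g = -0.0005, g' = -0.782 → β = 0.842
Converged at β = 0.842.
Compositions from xᵢ = zᵢ/(1+β(Kᵢ−1)), yᵢ = Kᵢxᵢ:
  n-butane: x = 0.054, y = 0.172
  acetaldehyde: x = 0.207, y = 0.405
  isopentane: x = 0.145, y = 0.216
  ethyl acetate: x = 0.594, y = 0.207

y_acetaldehyde = 0.405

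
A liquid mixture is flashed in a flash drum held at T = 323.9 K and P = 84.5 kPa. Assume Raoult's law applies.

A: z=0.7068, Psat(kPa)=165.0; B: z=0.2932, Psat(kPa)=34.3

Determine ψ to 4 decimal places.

Raoult's law: Kᵢ = Pᵢˢᵃᵗ/P = Pᵢˢᵃᵗ/84.5.
  K_A = 165.0/84.5 = 1.952663, K_B = 34.3/84.5 = 0.405917
Material balance + equilibrium reduce to Σ zᵢ(Kᵢ−1)/(1+ψ(Kᵢ−1)) = 0.
Feasibility: ΣzᵢKᵢ = 1.4992, Σzᵢ/Kᵢ = 1.0843 — both > 1, two phases present.
Newton–Raphson from ψ = 0.5:
  ψ = 0.5000: g = 0.20830, g' = -0.5037 → ψ = 0.9135
  ψ = 0.9135: g = -0.02089, g' = -0.6782 → ψ = 0.8827
  ψ = 0.8827: g = -0.00050, g' = -0.6468 → ψ = 0.8820
Converged at ψ = 0.8820.

ψ = 0.8820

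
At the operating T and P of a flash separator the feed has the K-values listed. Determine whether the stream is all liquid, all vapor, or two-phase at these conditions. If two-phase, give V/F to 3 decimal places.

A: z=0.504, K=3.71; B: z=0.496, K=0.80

all vapor

ΣzᵢKᵢ = 2.267; Σzᵢ/Kᵢ = 0.756.
Since Σzᵢ/Kᵢ < 1 the mixture is above its dew point — single vapor phase.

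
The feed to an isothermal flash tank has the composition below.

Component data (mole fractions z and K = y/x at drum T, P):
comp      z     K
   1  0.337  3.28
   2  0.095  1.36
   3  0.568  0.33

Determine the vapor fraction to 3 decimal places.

Material balance + equilibrium reduce to Σ zᵢ(Kᵢ−1)/(1+ψ(Kᵢ−1)) = 0.
g(0) = ΣzᵢKᵢ − 1 = 0.422 and g(1) = 1 − Σzᵢ/Kᵢ = -0.894, so a root lies in (0, 1).
Iterate (Newton) starting at ψ = 0.5:
  ψ = 0.500: g = -0.1842, g' = -0.968 → ψ = 0.310
  ψ = 0.310: g = 0.0010, g' = -1.018 → ψ = 0.311
Converged at ψ = 0.311.

ψ = 0.311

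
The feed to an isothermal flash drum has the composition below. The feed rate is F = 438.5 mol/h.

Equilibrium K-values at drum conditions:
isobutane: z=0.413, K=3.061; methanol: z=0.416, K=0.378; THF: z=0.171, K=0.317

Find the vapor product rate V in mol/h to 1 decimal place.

Rachford–Rice: g(ψ) = Σ zᵢ(Kᵢ−1)/(1+ψ(Kᵢ−1)) = 0.
g(0) = ΣzᵢKᵢ − 1 = 0.476 and g(1) = 1 − Σzᵢ/Kᵢ = -0.775, so a root lies in (0, 1).
Newton–Raphson from ψ = 0.5:
  ψ = 0.500: g = -0.1337, g' = -0.948 → ψ = 0.359
  ψ = 0.359: g = 0.0013, g' = -0.986 → ψ = 0.360
Converged at ψ = 0.360.
Then V = ψ·F = 0.3604·438.5 = 158.0 mol/h and L = F − V = 280.5 mol/h.

V = 158.0 mol/h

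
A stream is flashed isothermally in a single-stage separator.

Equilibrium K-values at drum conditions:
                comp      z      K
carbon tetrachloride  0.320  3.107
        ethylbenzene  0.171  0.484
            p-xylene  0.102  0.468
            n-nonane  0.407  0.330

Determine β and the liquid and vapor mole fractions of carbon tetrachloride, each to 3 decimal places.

β = 0.200, x_carbon tetrachloride = 0.225, y_carbon tetrachloride = 0.699

Newton iteration, β⁰ = 0.5:
  β = 0.500: g = -0.2746, g' = -0.886 → β = 0.190
  β = 0.190: g = 0.0106, g' = -1.056 → β = 0.200
Converged at β = 0.200.
Compositions from xᵢ = zᵢ/(1+β(Kᵢ−1)), yᵢ = Kᵢxᵢ:
  carbon tetrachloride: x = 0.225, y = 0.699
  ethylbenzene: x = 0.191, y = 0.092
  p-xylene: x = 0.114, y = 0.053
  n-nonane: x = 0.470, y = 0.155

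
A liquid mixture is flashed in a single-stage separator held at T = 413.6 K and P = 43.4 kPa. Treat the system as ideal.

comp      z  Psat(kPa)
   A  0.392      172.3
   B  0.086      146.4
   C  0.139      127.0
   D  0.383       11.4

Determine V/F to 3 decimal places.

Raoult's law: Kᵢ = Pᵢˢᵃᵗ/P = Pᵢˢᵃᵗ/43.4.
  K_A = 172.3/43.4 = 3.97005, K_B = 146.4/43.4 = 3.37327, K_C = 127.0/43.4 = 2.92627, K_D = 11.4/43.4 = 0.26267
Material balance + equilibrium reduce to Σ zᵢ(Kᵢ−1)/(1+V/F(Kᵢ−1)) = 0.
Feasibility: ΣzᵢKᵢ = 2.354, Σzᵢ/Kᵢ = 1.630 — both > 1, two phases present.
Iterate (Newton) starting at V/F = 0.5:
  V/F = 0.500: g = 0.2509, g' = -1.317 → V/F = 0.690
  V/F = 0.690: g = -0.0014, g' = -1.400 → V/F = 0.689
Converged at V/F = 0.689.

V/F = 0.689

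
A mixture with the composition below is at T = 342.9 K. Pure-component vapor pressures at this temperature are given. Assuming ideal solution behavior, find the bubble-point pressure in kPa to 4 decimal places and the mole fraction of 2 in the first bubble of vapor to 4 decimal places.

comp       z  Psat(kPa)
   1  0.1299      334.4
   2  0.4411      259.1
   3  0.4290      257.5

Pbub = 268.1951 kPa, y_2 = 0.4261

At the bubble point ψ → 0, so ΣzᵢKᵢ = 1 with Kᵢ = Pᵢˢᵃᵗ/P ⇒ P = ΣzᵢPᵢˢᵃᵗ.
P = 0.1299·334.4 + 0.4411·259.1 + 0.4290·257.5 = 268.1951 kPa
yᵢ = zᵢPᵢˢᵃᵗ/P ⇒ y_2 = 0.4411·259.1/268.1951 = 0.4261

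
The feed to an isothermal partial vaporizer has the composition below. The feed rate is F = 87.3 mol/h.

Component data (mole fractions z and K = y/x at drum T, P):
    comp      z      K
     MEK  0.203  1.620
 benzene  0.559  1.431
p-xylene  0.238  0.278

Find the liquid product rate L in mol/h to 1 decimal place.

Newton–Raphson from V/F = 0.5:
  V/F = 0.500: g = 0.0254, g' = -0.420 → V/F = 0.560
  V/F = 0.560: g = -0.0012, g' = -0.460 → V/F = 0.558
Converged at V/F = 0.558.
Then V = V/F·F = 0.5579·87.3 = 48.7 mol/h and L = F − V = 38.6 mol/h.

L = 38.6 mol/h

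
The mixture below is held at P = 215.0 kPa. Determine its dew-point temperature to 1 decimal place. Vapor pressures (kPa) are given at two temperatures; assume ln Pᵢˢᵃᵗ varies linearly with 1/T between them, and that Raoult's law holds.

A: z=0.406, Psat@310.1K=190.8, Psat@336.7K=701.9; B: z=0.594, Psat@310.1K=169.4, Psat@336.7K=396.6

T = 314.8 K

Dew-point temperature: Σzᵢ·P/Pᵢˢᵃᵗ(T) = 1. Interpolate ln Pᵢˢᵃᵗ = aᵢ + bᵢ/T.
  T = 310.1 K: ΣzᵢP/Pᵢˢᵃᵗ = 1.2114
  T = 336.7 K: ΣzᵢP/Pᵢˢᵃᵗ = 0.4464
  T = 323.4 K: ΣzᵢP/Pᵢˢᵃᵗ = 0.7164
  T = 316.8 K: ΣzᵢP/Pᵢˢᵃᵗ = 0.9232
  T = 313.5 K: ΣzᵢP/Pᵢˢᵃᵗ = 1.0534
  T = 315.1 K: ΣzᵢP/Pᵢˢᵃᵗ = 0.9877
Interpolating between 313.5 K and 315.1 K gives T ≈ 314.8 K.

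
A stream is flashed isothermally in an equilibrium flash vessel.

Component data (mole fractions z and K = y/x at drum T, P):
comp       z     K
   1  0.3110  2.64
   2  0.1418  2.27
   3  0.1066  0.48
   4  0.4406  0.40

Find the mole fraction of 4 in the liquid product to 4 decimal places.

Material balance + equilibrium reduce to Σ zᵢ(Kᵢ−1)/(1+ψ(Kᵢ−1)) = 0.
Check two-phase: ΣzᵢKᵢ = 1.3703 > 1 and Σzᵢ/Kᵢ = 1.5039 > 1, so g(0) = 0.3703 > 0 and g(1) = -0.5039 < 0.
Iterate (Newton) starting at ψ = 0.5:
  ψ = 0.5000: g = -0.06218, g' = -0.7144 → ψ = 0.4130
  ψ = 0.4130: g = 0.00019, g' = -0.7228 → ψ = 0.4132
Converged at ψ = 0.4132.
Compositions from xᵢ = zᵢ/(1+ψ(Kᵢ−1)), yᵢ = Kᵢxᵢ:
  1: x = 0.1854, y = 0.4894
  2: x = 0.0930, y = 0.2111
  3: x = 0.1358, y = 0.0652
  4: x = 0.5859, y = 0.2343

x_4 = 0.5859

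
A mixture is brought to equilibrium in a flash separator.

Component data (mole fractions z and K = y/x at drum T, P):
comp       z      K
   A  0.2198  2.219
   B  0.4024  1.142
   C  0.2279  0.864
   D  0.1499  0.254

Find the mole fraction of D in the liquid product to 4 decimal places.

Let ψ = V/F and solve Σ zᵢ(Kᵢ−1)/(1+ψ(Kᵢ−1)) = 0.
Check two-phase: ΣzᵢKᵢ = 1.1823 > 1 and Σzᵢ/Kᵢ = 1.3053 > 1, so g(0) = 0.1823 > 0 and g(1) = -0.3053 < 0.
Newton–Raphson from ψ = 0.61:
  ψ = 0.6100: g = -0.03275, g' = -0.4002 → ψ = 0.5282
  ψ = 0.5282: g = -0.00178, g' = -0.3600 → ψ = 0.5232
Converged at ψ = 0.5232.
Compositions from xᵢ = zᵢ/(1+ψ(Kᵢ−1)), yᵢ = Kᵢxᵢ:
  A: x = 0.1342, y = 0.2978
  B: x = 0.3746, y = 0.4278
  C: x = 0.2454, y = 0.2120
  D: x = 0.2459, y = 0.0624

x_D = 0.2459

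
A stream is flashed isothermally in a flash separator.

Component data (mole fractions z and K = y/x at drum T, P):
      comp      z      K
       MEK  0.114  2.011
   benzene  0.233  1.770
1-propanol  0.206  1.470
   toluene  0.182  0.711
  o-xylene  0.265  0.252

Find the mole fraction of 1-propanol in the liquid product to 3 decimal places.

x_1-propanol = 0.180

Rachford–Rice: g(β) = Σ zᵢ(Kᵢ−1)/(1+β(Kᵢ−1)) = 0.
Feasibility: ΣzᵢKᵢ = 1.141, Σzᵢ/Kᵢ = 1.636 — both > 1, two phases present.
Newton iteration, β⁰ = 0.62:
  β = 0.620: g = -0.1665, g' = -0.673 → β = 0.373
  β = 0.373: g = -0.0282, g' = -0.482 → β = 0.314
  β = 0.314: g = -0.0006, g' = -0.463 → β = 0.313
Converged at β = 0.313.
Compositions from xᵢ = zᵢ/(1+β(Kᵢ−1)), yᵢ = Kᵢxᵢ:
  MEK: x = 0.087, y = 0.174
  benzene: x = 0.188, y = 0.332
  1-propanol: x = 0.180, y = 0.264
  toluene: x = 0.200, y = 0.142
  o-xylene: x = 0.346, y = 0.087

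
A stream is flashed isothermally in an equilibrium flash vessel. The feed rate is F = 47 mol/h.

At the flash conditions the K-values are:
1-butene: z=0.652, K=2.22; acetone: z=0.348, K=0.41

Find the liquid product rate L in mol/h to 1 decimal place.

Material balance + equilibrium reduce to Σ zᵢ(Kᵢ−1)/(1+β(Kᵢ−1)) = 0.
Feasibility: ΣzᵢKᵢ = 1.590, Σzᵢ/Kᵢ = 1.142 — both > 1, two phases present.
Newton–Raphson from β = 0.5:
  β = 0.500: g = 0.2028, g' = -0.618 → β = 0.828
  β = 0.828: g = -0.0058, g' = -0.703 → β = 0.820
Converged at β = 0.820.
Then V = β·F = 0.8198·47 = 38.5 mol/h and L = F − V = 8.5 mol/h.

L = 8.5 mol/h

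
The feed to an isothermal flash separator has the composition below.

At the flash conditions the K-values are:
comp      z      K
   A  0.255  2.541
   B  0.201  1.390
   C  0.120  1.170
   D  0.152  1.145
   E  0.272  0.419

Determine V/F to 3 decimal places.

Rachford–Rice: g(V/F) = Σ zᵢ(Kᵢ−1)/(1+V/F(Kᵢ−1)) = 0.
Feasibility: ΣzᵢKᵢ = 1.356, Σzᵢ/Kᵢ = 1.129 — both > 1, two phases present.
Iterate (Newton) starting at V/F = 0.5:
  V/F = 0.500: g = 0.1042, g' = -0.403 → V/F = 0.759
  V/F = 0.759: g = -0.0030, g' = -0.446 → V/F = 0.752
Converged at V/F = 0.752.

V/F = 0.752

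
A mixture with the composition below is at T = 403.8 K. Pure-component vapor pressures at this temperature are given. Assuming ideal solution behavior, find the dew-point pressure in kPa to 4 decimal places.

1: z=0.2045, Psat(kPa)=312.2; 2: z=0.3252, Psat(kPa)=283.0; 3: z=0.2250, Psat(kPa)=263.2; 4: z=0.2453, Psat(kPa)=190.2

At the dew point ψ → 1, so Σzᵢ/Kᵢ = 1 with Kᵢ = Pᵢˢᵃᵗ/P ⇒ 1/P = Σzᵢ/Pᵢˢᵃᵗ.
1/P = 0.2045/312.2 + 0.3252/283.0 + 0.2250/263.2 + 0.2453/190.2 = 0.0039487 ⇒ P = 253.2477 kPa

Pdew = 253.2477 kPa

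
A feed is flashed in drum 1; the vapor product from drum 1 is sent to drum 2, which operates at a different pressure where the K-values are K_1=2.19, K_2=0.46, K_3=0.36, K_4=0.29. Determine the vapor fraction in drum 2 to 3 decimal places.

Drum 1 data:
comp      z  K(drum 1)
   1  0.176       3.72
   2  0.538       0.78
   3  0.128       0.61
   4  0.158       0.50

V/F (drum 2) = 0.120

Drum 1:
Newton iteration, ψ₁⁰ = 0.5:
  ψ₁ = 0.500: g = -0.0975, g' = -0.367 → ψ₁ = 0.234
  ψ₁ = 0.234: g = 0.0232, g' = -0.589 → ψ₁ = 0.274
  ψ₁ = 0.274: g = 0.0011, g' = -0.535 → ψ₁ = 0.276
Converged at ψ₁ = 0.276.
Drum-1 compositions:
  1: x = 0.101, y = 0.374
  2: x = 0.573, y = 0.447
  3: x = 0.143, y = 0.087
  4: x = 0.183, y = 0.092
Drum-2 feed = drum-1 vapor: z₂ = (0.3741, 0.4467, 0.0875, 0.0916).
Drum 2:
Newton iteration, ψ₂⁰ = 0.51:
  ψ₂ = 0.510: g = -0.2410, g' = -0.646 → ψ₂ = 0.137
  ψ₂ = 0.137: g = -0.0110, g' = -0.643 → ψ₂ = 0.120
Converged at ψ₂ = 0.120.
  1: x = 0.327, y = 0.717
  2: x = 0.478, y = 0.220
  3: x = 0.095, y = 0.034
  4: x = 0.100, y = 0.029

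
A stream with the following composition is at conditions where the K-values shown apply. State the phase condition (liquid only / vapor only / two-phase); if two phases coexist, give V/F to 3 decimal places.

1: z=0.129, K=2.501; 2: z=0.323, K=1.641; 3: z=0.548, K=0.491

two-phase, V/F = 0.249

ΣzᵢKᵢ = 1.122; Σzᵢ/Kᵢ = 1.365.
Both exceed 1, so a two-phase solution exists.
Rachford–Rice: g(ψ) = Σ zᵢ(Kᵢ−1)/(1+ψ(Kᵢ−1)) = 0.
Newton iteration, ψ⁰ = 0.5:
  ψ = 0.500: g = -0.1067, g' = -0.426 → ψ = 0.250
  ψ = 0.250: g = -0.0002, g' = -0.439 → ψ = 0.249
Converged at ψ = 0.249.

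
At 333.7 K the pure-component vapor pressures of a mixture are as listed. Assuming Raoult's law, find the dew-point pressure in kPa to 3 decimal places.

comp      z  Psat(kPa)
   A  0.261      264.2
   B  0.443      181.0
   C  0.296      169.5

At the dew point ψ → 1, so Σzᵢ/Kᵢ = 1 with Kᵢ = Pᵢˢᵃᵗ/P ⇒ 1/P = Σzᵢ/Pᵢˢᵃᵗ.
1/P = 0.261/264.2 + 0.443/181.0 + 0.296/169.5 = 0.005182 ⇒ P = 192.986 kPa

Pdew = 192.986 kPa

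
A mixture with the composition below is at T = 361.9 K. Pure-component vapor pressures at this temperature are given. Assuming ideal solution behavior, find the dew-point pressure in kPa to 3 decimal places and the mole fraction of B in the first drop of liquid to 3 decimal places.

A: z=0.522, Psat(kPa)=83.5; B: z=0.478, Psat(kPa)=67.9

Pdew = 75.237 kPa, x_B = 0.530

At the dew point ψ → 1, so Σzᵢ/Kᵢ = 1 with Kᵢ = Pᵢˢᵃᵗ/P ⇒ 1/P = Σzᵢ/Pᵢˢᵃᵗ.
1/P = 0.522/83.5 + 0.478/67.9 = 0.013291 ⇒ P = 75.237 kPa
xᵢ = zᵢP/Pᵢˢᵃᵗ ⇒ x_B = 0.478·75.237/67.9 = 0.530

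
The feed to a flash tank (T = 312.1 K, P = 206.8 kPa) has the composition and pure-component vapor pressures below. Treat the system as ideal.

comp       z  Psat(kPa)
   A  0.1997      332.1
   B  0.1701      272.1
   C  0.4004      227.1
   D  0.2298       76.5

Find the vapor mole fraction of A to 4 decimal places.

Raoult's law: Kᵢ = Pᵢˢᵃᵗ/P = Pᵢˢᵃᵗ/206.8.
  K_A = 332.1/206.8 = 1.605899, K_B = 272.1/206.8 = 1.315764, K_C = 227.1/206.8 = 1.098162, K_D = 76.5/206.8 = 0.369923
Rachford–Rice: g(V/F) = Σ zᵢ(Kᵢ−1)/(1+V/F(Kᵢ−1)) = 0.
g(0) = ΣzᵢKᵢ − 1 = 0.0692 and g(1) = 1 − Σzᵢ/Kᵢ = -0.2395, so a root lies in (0, 1).
Iterate (Newton) starting at V/F = 0.5:
  V/F = 0.5000: g = -0.03467, g' = -0.2538 → V/F = 0.3634
  V/F = 0.3634: g = -0.00249, g' = -0.2199 → V/F = 0.3521
  V/F = 0.3521: g = -0.00001, g' = -0.2178 → V/F = 0.3520
Converged at V/F = 0.3520.
Compositions from xᵢ = zᵢ/(1+V/F(Kᵢ−1)), yᵢ = Kᵢxᵢ:
  A: x = 0.1646, y = 0.2643
  B: x = 0.1531, y = 0.2014
  C: x = 0.3870, y = 0.4250
  D: x = 0.2953, y = 0.1092

y_A = 0.2643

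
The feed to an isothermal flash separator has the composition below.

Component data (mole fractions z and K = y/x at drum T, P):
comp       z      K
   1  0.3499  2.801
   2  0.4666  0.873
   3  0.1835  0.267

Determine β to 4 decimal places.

β = 0.5977

Rachford–Rice: g(β) = Σ zᵢ(Kᵢ−1)/(1+β(Kᵢ−1)) = 0.
Check two-phase: ΣzᵢKᵢ = 1.4364 > 1 and Σzᵢ/Kᵢ = 1.3467 > 1, so g(0) = 0.4364 > 0 and g(1) = -0.3467 < 0.
Iterate (Newton) starting at β = 0.6:
  β = 0.6000: g = -0.00137, g' = -0.5852 → β = 0.5977
Converged at β = 0.5977.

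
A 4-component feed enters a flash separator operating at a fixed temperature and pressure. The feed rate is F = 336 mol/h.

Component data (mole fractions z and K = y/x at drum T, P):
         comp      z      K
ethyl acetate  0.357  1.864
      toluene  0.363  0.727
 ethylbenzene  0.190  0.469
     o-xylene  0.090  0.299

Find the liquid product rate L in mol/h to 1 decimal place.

Rachford–Rice: g(ψ) = Σ zᵢ(Kᵢ−1)/(1+ψ(Kᵢ−1)) = 0.
g(0) = ΣzᵢKᵢ − 1 = 0.045 and g(1) = 1 − Σzᵢ/Kᵢ = -0.397, so a root lies in (0, 1).
Newton iteration, ψ⁰ = 0.46:
  ψ = 0.460: g = -0.1192, g' = -0.362 → ψ = 0.131
  ψ = 0.131: g = -0.0035, g' = -0.360 → ψ = 0.121
Converged at ψ = 0.121.
Then V = ψ·F = 0.1210·336 = 40.7 mol/h and L = F − V = 295.3 mol/h.

L = 295.3 mol/h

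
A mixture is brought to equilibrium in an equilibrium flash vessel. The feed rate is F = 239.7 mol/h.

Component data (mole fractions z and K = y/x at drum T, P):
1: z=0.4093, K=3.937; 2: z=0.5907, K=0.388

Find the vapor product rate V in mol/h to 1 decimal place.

V = 112.1 mol/h

Newton–Raphson from ψ = 0.6:
  ψ = 0.6000: g = -0.13608, g' = -1.0152 → ψ = 0.4660
  ψ = 0.4660: g = 0.00181, g' = -1.0623 → ψ = 0.4677
Converged at ψ = 0.4677.
Then V = ψ·F = 0.4677·239.7 = 112.1 mol/h and L = F − V = 127.6 mol/h.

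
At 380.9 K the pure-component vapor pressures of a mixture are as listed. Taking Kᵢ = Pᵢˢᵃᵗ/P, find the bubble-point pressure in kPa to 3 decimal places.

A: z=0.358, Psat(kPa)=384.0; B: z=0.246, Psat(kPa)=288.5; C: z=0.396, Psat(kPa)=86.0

At the bubble point ψ → 0, so ΣzᵢKᵢ = 1 with Kᵢ = Pᵢˢᵃᵗ/P ⇒ P = ΣzᵢPᵢˢᵃᵗ.
P = 0.358·384.0 + 0.246·288.5 + 0.396·86.0 = 242.499 kPa

Pbub = 242.499 kPa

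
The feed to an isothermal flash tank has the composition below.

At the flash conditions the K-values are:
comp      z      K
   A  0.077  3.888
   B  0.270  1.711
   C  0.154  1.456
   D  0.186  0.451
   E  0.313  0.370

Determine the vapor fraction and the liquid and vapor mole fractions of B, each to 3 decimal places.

ψ = 0.255, x_B = 0.229, y_B = 0.391

Rachford–Rice: g(ψ) = Σ zᵢ(Kᵢ−1)/(1+ψ(Kᵢ−1)) = 0.
Check two-phase: ΣzᵢKᵢ = 1.185 > 1 and Σzᵢ/Kᵢ = 1.542 > 1, so g(0) = 0.185 > 0 and g(1) = -0.542 < 0.
Iterate (Newton) starting at ψ = 0.6:
  ψ = 0.600: g = -0.1982, g' = -0.619 → ψ = 0.280
  ψ = 0.280: g = -0.0145, g' = -0.578 → ψ = 0.254
  ψ = 0.254: g = 0.0001, g' = -0.589 → ψ = 0.255
Converged at ψ = 0.255.
Compositions from xᵢ = zᵢ/(1+ψ(Kᵢ−1)), yᵢ = Kᵢxᵢ:
  A: x = 0.044, y = 0.172
  B: x = 0.229, y = 0.391
  C: x = 0.138, y = 0.201
  D: x = 0.216, y = 0.098
  E: x = 0.373, y = 0.138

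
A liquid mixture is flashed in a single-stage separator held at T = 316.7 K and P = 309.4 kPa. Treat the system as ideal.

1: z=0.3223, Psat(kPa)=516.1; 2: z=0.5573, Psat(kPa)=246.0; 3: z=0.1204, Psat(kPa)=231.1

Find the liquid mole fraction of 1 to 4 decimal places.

Raoult's law: Kᵢ = Pᵢˢᵃᵗ/P = Pᵢˢᵃᵗ/309.4.
  K_1 = 516.1/309.4 = 1.668067, K_2 = 246.0/309.4 = 0.795087, K_3 = 231.1/309.4 = 0.746930
Rachford–Rice: g(V/F) = Σ zᵢ(Kᵢ−1)/(1+V/F(Kᵢ−1)) = 0.
g(0) = ΣzᵢKᵢ − 1 = 0.0707 and g(1) = 1 − Σzᵢ/Kᵢ = -0.0553, so a root lies in (0, 1).
Iterate (Newton) starting at V/F = 0.5:
  V/F = 0.5000: g = -0.00071, g' = -0.1200 → V/F = 0.4941
Converged at V/F = 0.4941.
Compositions from xᵢ = zᵢ/(1+V/F(Kᵢ−1)), yᵢ = Kᵢxᵢ:
  1: x = 0.2423, y = 0.4042
  2: x = 0.6201, y = 0.4930
  3: x = 0.1376, y = 0.1028

x_1 = 0.2423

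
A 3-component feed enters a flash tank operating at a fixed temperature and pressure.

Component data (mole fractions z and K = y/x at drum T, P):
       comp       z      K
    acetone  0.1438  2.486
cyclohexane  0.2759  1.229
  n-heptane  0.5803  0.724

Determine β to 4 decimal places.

β = 0.4635

Iterate (Newton) starting at β = 0.43:
  β = 0.4300: g = 0.00616, g' = -0.1871 → β = 0.4629
  β = 0.4629: g = 0.00010, g' = -0.1814 → β = 0.4635
Converged at β = 0.4635.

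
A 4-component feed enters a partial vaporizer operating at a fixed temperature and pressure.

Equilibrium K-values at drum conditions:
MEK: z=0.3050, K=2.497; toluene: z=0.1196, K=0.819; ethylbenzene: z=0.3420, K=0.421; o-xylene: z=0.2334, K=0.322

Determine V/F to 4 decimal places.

Material balance + equilibrium reduce to Σ zᵢ(Kᵢ−1)/(1+V/F(Kᵢ−1)) = 0.
g(0) = ΣzᵢKᵢ − 1 = 0.0787 and g(1) = 1 − Σzᵢ/Kᵢ = -0.8054, so a root lies in (0, 1).
Newton–Raphson from V/F = 0.5:
  V/F = 0.5000: g = -0.28078, g' = -0.7010 → V/F = 0.0995
  V/F = 0.0995: g = -0.00443, g' = -0.7744 → V/F = 0.0937
  V/F = 0.0937: g = 0.00002, g' = -0.7802 → V/F = 0.0938
Converged at V/F = 0.0938.

V/F = 0.0938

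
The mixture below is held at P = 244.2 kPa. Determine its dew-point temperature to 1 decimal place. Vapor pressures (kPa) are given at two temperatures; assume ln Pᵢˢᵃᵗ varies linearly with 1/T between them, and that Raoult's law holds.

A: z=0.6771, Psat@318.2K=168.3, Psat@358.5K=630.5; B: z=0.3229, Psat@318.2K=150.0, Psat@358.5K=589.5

T = 329.6 K

Dew-point temperature: Σzᵢ·P/Pᵢˢᵃᵗ(T) = 1. Interpolate ln Pᵢˢᵃᵗ = aᵢ + bᵢ/T.
  T = 318.2 K: ΣzᵢP/Pᵢˢᵃᵗ = 1.5081
  T = 358.5 K: ΣzᵢP/Pᵢˢᵃᵗ = 0.3960
  T = 338.4 K: ΣzᵢP/Pᵢˢᵃᵗ = 0.7414
  T = 328.3 K: ΣzᵢP/Pᵢˢᵃᵗ = 1.0459
  T = 333.4 K: ΣzᵢP/Pᵢˢᵃᵗ = 0.8768
  T = 330.9 K: ΣzᵢP/Pᵢˢᵃᵗ = 0.9553
Interpolating between 328.3 K and 330.9 K gives T ≈ 329.6 K.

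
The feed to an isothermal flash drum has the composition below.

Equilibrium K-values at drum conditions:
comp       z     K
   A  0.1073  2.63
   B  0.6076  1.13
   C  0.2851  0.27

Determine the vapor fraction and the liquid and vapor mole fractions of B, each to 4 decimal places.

ψ = 0.1097, x_B = 0.5991, y_B = 0.6769

Material balance + equilibrium reduce to Σ zᵢ(Kᵢ−1)/(1+ψ(Kᵢ−1)) = 0.
g(0) = ΣzᵢKᵢ − 1 = 0.0458 and g(1) = 1 − Σzᵢ/Kᵢ = -0.6344, so a root lies in (0, 1).
Iterate (Newton) starting at ψ = 0.5:
  ψ = 0.5000: g = -0.15722, g' = -0.4724 → ψ = 0.1672
  ψ = 0.1672: g = -0.02230, g' = -0.3830 → ψ = 0.1090
  ψ = 0.1090: g = 0.00030, g' = -0.3949 → ψ = 0.1097
Converged at ψ = 0.1097.
Compositions from xᵢ = zᵢ/(1+ψ(Kᵢ−1)), yᵢ = Kᵢxᵢ:
  A: x = 0.0910, y = 0.2394
  B: x = 0.5991, y = 0.6769
  C: x = 0.3099, y = 0.0837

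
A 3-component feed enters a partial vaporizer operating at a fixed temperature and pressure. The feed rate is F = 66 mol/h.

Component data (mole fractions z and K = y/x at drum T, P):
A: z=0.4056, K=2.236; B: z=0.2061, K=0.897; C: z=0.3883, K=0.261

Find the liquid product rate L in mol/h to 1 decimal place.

Material balance + equilibrium reduce to Σ zᵢ(Kᵢ−1)/(1+β(Kᵢ−1)) = 0.
g(0) = ΣzᵢKᵢ − 1 = 0.1931 and g(1) = 1 − Σzᵢ/Kᵢ = -0.8989, so a root lies in (0, 1).
Iterate (Newton) starting at β = 0.5:
  β = 0.5000: g = -0.16766, g' = -0.7726 → β = 0.2830
  β = 0.2830: g = -0.01328, g' = -0.6815 → β = 0.2635
Converged at β = 0.2635.
Then V = β·F = 0.2635·66 = 17.4 mol/h and L = F − V = 48.6 mol/h.

L = 48.6 mol/h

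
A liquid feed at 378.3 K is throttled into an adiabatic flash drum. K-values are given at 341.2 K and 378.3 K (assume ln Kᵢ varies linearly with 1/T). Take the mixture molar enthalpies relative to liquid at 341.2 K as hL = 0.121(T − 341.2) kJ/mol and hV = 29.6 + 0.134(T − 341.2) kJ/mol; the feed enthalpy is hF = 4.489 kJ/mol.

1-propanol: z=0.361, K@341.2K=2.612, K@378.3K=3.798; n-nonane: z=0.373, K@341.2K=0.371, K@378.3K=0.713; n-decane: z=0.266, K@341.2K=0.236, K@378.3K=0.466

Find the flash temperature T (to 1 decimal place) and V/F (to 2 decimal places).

Adiabatic flash: solve Rachford–Rice at each trial T, then check hF = ψ·hV(T) + (1−ψ)·hL(T).
  T = 341.2 K: K = (2.612, 0.371, 0.236), RR gives ψ = 0.130, H_out = 3.847 kJ/mol
  T = 378.3 K: K = (3.798, 0.713, 0.466), RR gives ψ = 0.666, H_out = 24.522 kJ/mol
  T = 359.8 K: K = (3.182, 0.524, 0.338), RR gives ψ = 0.355, H_out = 12.833 kJ/mol
  T = 350.5 K: K = (2.890, 0.443, 0.284), RR gives ψ = 0.239, H_out = 8.240 kJ/mol
  T = 345.9 K: K = (2.751, 0.406, 0.259), RR gives ψ = 0.185, H_out = 6.065 kJ/mol
  T = 343.5 K: K = (2.680, 0.388, 0.247), RR gives ψ = 0.157, H_out = 4.935 kJ/mol
Linear interpolation between T = 341.2 (H_out = 3.847) and T = 343.5 (H_out = 4.935) on hF = 4.489 gives T ≈ 342.6 K, at which ψ = 0.15.

T = 342.6 K, V/F = 0.15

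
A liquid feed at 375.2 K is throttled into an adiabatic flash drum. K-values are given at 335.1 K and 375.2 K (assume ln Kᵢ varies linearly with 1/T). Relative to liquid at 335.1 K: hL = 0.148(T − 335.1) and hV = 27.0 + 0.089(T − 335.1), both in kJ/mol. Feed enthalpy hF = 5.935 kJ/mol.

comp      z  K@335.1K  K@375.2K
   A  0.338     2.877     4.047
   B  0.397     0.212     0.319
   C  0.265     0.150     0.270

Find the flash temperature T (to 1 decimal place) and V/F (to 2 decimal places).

T = 349.5 K, V/F = 0.15

Adiabatic flash: solve Rachford–Rice at each trial T, then check hF = ψ·hV(T) + (1−ψ)·hL(T).
  T = 335.1 K: K = (2.877, 0.212, 0.150), RR gives ψ = 0.063, H_out = 1.704 kJ/mol
  T = 375.2 K: K = (4.047, 0.319, 0.270), RR gives ψ = 0.265, H_out = 12.464 kJ/mol
  T = 355.1 K: K = (3.444, 0.263, 0.204), RR gives ψ = 0.173, H_out = 7.439 kJ/mol
  T = 345.1 K: K = (3.156, 0.237, 0.176), RR gives ψ = 0.122, H_out = 4.703 kJ/mol
  T = 350.1 K: K = (3.299, 0.250, 0.190), RR gives ψ = 0.148, H_out = 6.098 kJ/mol
  T = 347.6 K: K = (3.227, 0.243, 0.183), RR gives ψ = 0.135, H_out = 5.408 kJ/mol
  T = 348.9 K: K = (3.264, 0.247, 0.186), RR gives ψ = 0.142, H_out = 5.768 kJ/mol
Linear interpolation between T = 348.9 (H_out = 5.768) and T = 350.1 (H_out = 6.098) on hF = 5.935 gives T ≈ 349.5 K, at which ψ = 0.15.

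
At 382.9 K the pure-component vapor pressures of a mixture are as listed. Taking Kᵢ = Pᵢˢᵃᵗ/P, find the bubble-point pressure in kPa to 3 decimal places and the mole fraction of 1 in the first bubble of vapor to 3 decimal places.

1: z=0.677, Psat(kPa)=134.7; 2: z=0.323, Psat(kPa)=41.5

Pbub = 104.596 kPa, y_1 = 0.872

At the bubble point ψ → 0, so ΣzᵢKᵢ = 1 with Kᵢ = Pᵢˢᵃᵗ/P ⇒ P = ΣzᵢPᵢˢᵃᵗ.
P = 0.677·134.7 + 0.323·41.5 = 104.596 kPa
yᵢ = zᵢPᵢˢᵃᵗ/P ⇒ y_1 = 0.677·134.7/104.596 = 0.872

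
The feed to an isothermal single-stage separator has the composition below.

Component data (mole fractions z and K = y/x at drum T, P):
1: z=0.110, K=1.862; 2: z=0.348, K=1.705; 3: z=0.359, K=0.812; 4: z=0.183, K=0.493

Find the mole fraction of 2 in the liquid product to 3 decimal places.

x_2 = 0.232

Let ψ = V/F and solve Σ zᵢ(Kᵢ−1)/(1+ψ(Kᵢ−1)) = 0.
Check two-phase: ΣzᵢKᵢ = 1.180 > 1 and Σzᵢ/Kᵢ = 1.076 > 1, so g(0) = 0.180 > 0 and g(1) = -0.076 < 0.
Newton iteration, ψ⁰ = 0.34:
  ψ = 0.340: g = 0.0870, g' = -0.245 → ψ = 0.696
  ψ = 0.696: g = 0.0029, g' = -0.239 → ψ = 0.708
Converged at ψ = 0.708.
Compositions from xᵢ = zᵢ/(1+ψ(Kᵢ−1)), yᵢ = Kᵢxᵢ:
  1: x = 0.068, y = 0.127
  2: x = 0.232, y = 0.396
  3: x = 0.414, y = 0.336
  4: x = 0.285, y = 0.141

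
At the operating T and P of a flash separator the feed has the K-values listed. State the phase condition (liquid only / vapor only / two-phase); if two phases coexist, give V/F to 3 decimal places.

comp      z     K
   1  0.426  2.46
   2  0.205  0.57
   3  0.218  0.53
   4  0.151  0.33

two-phase, V/F = 0.436

ΣzᵢKᵢ = 1.330; Σzᵢ/Kᵢ = 1.402.
Both exceed 1, so a two-phase solution exists.
Rachford–Rice: g(ψ) = Σ zᵢ(Kᵢ−1)/(1+ψ(Kᵢ−1)) = 0.
Newton iteration, ψ⁰ = 0.34:
  ψ = 0.340: g = 0.0594, g' = -0.639 → ψ = 0.433
  ψ = 0.433: g = 0.0016, g' = -0.609 → ψ = 0.436
Converged at ψ = 0.436.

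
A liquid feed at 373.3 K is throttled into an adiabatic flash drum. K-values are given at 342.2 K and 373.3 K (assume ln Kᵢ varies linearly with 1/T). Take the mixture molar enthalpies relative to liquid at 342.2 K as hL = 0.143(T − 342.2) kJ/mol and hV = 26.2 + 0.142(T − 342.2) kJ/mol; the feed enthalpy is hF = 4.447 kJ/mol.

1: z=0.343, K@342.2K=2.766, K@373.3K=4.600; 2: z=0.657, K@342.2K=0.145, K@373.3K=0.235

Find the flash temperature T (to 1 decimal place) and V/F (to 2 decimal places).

Adiabatic flash: solve Rachford–Rice at each trial T, then check hF = ψ·hV(T) + (1−ψ)·hL(T).
  T = 342.2 K: K = (2.766, 0.145), RR gives ψ = 0.029, H_out = 0.764 kJ/mol
  T = 373.3 K: K = (4.600, 0.235), RR gives ψ = 0.266, H_out = 11.405 kJ/mol
  T = 357.8 K: K = (3.610, 0.187), RR gives ψ = 0.170, H_out = 6.681 kJ/mol
  T = 350.0 K: K = (3.169, 0.165), RR gives ψ = 0.108, H_out = 3.941 kJ/mol
  T = 353.9 K: K = (3.385, 0.176), RR gives ψ = 0.141, H_out = 5.354 kJ/mol
  T = 351.9 K: K = (3.273, 0.170), RR gives ψ = 0.124, H_out = 4.642 kJ/mol
Linear interpolation between T = 350.0 (H_out = 3.941) and T = 351.9 (H_out = 4.642) on hF = 4.447 gives T ≈ 351.4 K, at which ψ = 0.12.

T = 351.4 K, V/F = 0.12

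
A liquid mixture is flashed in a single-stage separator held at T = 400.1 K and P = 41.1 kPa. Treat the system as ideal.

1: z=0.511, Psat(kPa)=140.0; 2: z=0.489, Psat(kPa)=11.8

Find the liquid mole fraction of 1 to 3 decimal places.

x_1 = 0.229

Raoult's law: Kᵢ = Pᵢˢᵃᵗ/P = Pᵢˢᵃᵗ/41.1.
  K_1 = 140.0/41.1 = 3.40633, K_2 = 11.8/41.1 = 0.28710
Iterate (Newton) starting at β = 0.5:
  β = 0.500: g = 0.0164, g' = -1.210 → β = 0.514
Converged at β = 0.514.
Compositions from xᵢ = zᵢ/(1+β(Kᵢ−1)), yᵢ = Kᵢxᵢ:
  1: x = 0.229, y = 0.779
  2: x = 0.771, y = 0.221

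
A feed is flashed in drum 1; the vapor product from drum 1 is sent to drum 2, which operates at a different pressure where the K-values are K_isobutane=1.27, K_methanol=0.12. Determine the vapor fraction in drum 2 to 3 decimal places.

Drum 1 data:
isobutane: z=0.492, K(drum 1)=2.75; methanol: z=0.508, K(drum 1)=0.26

Drum 1:
Let ψ₁ = V/F and solve Σ zᵢ(Kᵢ−1)/(1+ψ₁(Kᵢ−1)) = 0.
Check two-phase: ΣzᵢKᵢ = 1.485 > 1 and Σzᵢ/Kᵢ = 2.133 > 1, so g(0) = 0.485 > 0 and g(1) = -1.133 < 0.
Iterate (Newton) starting at ψ₁ = 0.59:
  ψ₁ = 0.590: g = -0.2436, g' = -1.241 → ψ₁ = 0.394
  ψ₁ = 0.394: g = -0.0207, g' = -1.082 → ψ₁ = 0.375
Converged at ψ₁ = 0.375.
Drum-1 compositions:
  isobutane: x = 0.297, y = 0.817
  methanol: x = 0.703, y = 0.183
Drum-2 feed = drum-1 vapor: z₂ = (0.8173, 0.1827).
Drum 2:
Let ψ₂ = V/F and solve Σ zᵢ(Kᵢ−1)/(1+ψ₂(Kᵢ−1)) = 0.
Feasibility: ΣzᵢKᵢ = 1.060, Σzᵢ/Kᵢ = 2.166 — both > 1, two phases present.
Binary case is linear: z₁(K₁−1)(1+ψ₂(K₂−1)) + z₂(K₂−1)(1+ψ₂(K₁−1)) = 0
⇒ ψ₂ = [z₁(K₁−1)+z₂(K₂−1)] / [−(K₁−1)(K₂−1)] = 0.0599/0.2376 = 0.252
  isobutane: x = 0.765, y = 0.972
  methanol: x = 0.235, y = 0.028

V/F (drum 2) = 0.252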